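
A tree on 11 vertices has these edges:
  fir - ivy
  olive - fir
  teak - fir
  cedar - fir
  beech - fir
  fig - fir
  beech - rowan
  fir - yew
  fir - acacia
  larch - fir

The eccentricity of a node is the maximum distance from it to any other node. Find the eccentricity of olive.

A farthest node from olive is rowan.
The path olive-fir-beech-rowan has 3 edges.

3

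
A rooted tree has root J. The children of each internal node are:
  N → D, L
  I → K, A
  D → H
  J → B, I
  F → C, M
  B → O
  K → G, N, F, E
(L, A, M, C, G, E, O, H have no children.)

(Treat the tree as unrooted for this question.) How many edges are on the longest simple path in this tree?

BFS from O reaches H last, at distance 7; BFS from H confirms no node is farther.
Path: O – B – J – I – K – N – D – H.

7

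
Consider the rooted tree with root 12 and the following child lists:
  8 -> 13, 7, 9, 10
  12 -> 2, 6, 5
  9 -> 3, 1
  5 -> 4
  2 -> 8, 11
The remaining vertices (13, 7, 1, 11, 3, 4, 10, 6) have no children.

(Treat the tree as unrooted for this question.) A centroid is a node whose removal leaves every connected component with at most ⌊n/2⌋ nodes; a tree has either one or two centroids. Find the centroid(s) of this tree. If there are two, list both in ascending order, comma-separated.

8

Removing 8 splits the tree into components of sizes 6, 3, 1, 1, 1; the largest is 6 ≤ ⌊13/2⌋ = 6.
Every other node leaves some component of size > 6, so the centroid is unique.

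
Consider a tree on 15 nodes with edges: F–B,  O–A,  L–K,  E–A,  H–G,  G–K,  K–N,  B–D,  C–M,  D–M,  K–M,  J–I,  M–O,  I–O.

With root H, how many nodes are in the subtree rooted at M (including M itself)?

M's subtree: {M, O, D, C, A, I, B, E, J, F}, size 10.

10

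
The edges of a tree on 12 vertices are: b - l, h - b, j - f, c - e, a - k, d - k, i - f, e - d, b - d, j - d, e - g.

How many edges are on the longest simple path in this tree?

5

A longest path is i - f - j - d - b - l, with 5 edges.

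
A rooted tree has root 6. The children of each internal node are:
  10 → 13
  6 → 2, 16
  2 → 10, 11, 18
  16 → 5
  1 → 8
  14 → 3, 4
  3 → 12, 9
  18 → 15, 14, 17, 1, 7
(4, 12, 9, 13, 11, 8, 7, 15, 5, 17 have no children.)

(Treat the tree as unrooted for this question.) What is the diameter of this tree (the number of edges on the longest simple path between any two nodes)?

7

A longest path is 5 – 16 – 6 – 2 – 18 – 14 – 3 – 9, with 7 edges.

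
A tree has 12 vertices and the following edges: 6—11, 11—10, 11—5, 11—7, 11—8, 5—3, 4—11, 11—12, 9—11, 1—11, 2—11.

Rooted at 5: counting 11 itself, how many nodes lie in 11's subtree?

11's subtree: {11, 4, 1, 6, 7, 8, 2, 10, 9, 12}, size 10.

10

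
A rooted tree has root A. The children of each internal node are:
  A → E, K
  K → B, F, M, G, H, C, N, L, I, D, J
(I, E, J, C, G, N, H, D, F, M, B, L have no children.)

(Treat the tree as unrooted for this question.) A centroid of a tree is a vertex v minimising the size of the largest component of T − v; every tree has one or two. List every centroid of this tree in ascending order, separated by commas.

K

If K is removed the pieces have sizes 2, 1, 1, 1, 1, 1, 1, 1, 1, 1, 1, 1, all ≤ ⌊14/2⌋ = 7.
No neighbour of K does as well, so K is the unique centroid.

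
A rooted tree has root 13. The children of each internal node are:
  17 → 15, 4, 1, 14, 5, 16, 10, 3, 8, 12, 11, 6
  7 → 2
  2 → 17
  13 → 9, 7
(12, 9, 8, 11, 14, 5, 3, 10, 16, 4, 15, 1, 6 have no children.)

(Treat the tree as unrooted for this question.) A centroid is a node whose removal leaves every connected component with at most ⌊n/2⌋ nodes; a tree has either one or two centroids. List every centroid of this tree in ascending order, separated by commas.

17

If 17 is removed the pieces have sizes 4, 1, 1, 1, 1, 1, 1, 1, 1, 1, 1, 1, 1, all ≤ ⌊17/2⌋ = 8.
No neighbour of 17 does as well, so 17 is the unique centroid.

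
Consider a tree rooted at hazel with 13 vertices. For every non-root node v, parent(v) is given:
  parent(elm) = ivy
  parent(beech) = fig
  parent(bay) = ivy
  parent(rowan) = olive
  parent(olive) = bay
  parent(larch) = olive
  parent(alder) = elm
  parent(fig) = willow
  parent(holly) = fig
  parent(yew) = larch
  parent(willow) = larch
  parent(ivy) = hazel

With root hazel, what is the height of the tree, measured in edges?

A deepest node is beech, reached by hazel → ivy → bay → olive → larch → willow → fig → beech.
That path has 7 edges, so the height is 7.

7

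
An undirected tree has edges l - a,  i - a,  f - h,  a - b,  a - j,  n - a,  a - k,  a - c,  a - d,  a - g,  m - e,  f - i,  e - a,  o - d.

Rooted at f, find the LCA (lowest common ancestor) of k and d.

a

Path k→root: k a i f; path d→root: d a i f.
First common node: a.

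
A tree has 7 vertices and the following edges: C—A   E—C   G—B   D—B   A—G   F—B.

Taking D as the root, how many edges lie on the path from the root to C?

Path from D to C: D–B–G–A–C, which has 4 edges.

4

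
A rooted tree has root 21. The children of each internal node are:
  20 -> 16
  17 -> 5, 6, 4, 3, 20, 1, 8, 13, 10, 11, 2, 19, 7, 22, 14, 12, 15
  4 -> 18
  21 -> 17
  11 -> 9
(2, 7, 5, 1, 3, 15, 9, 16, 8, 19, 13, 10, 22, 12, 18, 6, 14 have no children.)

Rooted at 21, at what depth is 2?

2

21–17–2 — 2 edges.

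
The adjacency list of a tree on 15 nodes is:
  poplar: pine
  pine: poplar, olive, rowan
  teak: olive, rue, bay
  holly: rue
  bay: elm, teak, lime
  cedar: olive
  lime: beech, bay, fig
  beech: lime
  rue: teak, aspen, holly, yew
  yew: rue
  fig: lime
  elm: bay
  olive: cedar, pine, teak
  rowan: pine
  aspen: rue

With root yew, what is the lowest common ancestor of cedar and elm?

Path cedar→root: cedar olive teak rue yew; path elm→root: elm bay teak rue yew.
First common node: teak.

teak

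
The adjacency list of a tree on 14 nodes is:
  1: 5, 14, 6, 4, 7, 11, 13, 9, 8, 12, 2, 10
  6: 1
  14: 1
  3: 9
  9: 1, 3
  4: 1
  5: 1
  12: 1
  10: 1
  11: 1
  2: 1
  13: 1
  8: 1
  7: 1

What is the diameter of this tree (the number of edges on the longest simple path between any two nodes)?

Starting from 3, a farthest node is 7 at distance 3.
One longest path: 3-9-1-7.
So the diameter is 3.

3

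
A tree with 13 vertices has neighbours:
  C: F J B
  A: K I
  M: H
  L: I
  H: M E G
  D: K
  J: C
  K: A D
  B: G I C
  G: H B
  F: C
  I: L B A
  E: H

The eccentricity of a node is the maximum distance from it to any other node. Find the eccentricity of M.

7

Distances from M peak at 7, attained at D.
M–H–G–B–I–A–K–D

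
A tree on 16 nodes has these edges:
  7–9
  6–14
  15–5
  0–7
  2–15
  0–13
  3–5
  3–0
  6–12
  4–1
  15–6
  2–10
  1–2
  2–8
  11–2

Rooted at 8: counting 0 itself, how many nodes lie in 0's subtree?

4

The subtree rooted at 0 contains: 0, 7, 13, 9 — 4 nodes.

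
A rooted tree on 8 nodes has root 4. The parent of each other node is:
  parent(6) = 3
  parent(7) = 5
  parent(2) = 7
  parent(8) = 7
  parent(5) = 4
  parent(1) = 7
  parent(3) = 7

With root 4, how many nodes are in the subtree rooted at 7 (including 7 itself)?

6

The subtree rooted at 7 contains: 7, 3, 8, 2, 1, 6 — 6 nodes.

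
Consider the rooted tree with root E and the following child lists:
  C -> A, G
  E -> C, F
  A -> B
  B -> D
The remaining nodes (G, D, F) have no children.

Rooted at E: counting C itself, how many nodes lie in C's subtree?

5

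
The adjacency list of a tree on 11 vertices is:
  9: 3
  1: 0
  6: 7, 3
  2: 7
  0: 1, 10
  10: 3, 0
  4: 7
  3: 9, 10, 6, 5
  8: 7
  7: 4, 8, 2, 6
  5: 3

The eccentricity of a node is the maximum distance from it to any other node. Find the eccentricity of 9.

Distances from 9 peak at 4, attained at 1 (2, 8, 4 also at distance 4).
9–3–10–0–1

4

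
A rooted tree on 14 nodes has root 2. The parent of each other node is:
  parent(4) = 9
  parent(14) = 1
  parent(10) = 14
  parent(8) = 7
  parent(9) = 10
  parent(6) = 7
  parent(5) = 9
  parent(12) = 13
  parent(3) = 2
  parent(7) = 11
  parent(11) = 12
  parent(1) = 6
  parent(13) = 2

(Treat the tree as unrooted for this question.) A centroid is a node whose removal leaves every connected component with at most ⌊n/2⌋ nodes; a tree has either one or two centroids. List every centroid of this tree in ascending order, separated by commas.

6, 7

If 6 is removed the pieces have sizes 7, 6, all ≤ ⌊14/2⌋ = 7.
7 is adjacent to 6 and is also a centroid (the largest component after removing it is likewise 7).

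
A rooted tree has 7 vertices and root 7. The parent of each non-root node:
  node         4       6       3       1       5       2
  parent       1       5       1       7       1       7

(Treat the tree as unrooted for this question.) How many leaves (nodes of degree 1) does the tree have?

Exactly 4 nodes have a single neighbour: 2, 3, 4, 6.

4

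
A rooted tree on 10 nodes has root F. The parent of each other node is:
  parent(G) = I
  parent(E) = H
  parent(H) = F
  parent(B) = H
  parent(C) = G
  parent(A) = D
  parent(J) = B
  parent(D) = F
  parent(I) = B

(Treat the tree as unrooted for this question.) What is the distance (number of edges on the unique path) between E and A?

The path is E–H–F–D–A, which has 4 edges.

4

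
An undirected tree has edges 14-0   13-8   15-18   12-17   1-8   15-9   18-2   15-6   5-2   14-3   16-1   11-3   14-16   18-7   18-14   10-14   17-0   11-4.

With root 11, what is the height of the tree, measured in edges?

A deepest node is 13, reached by 11-3-14-16-1-8-13.
That path has 6 edges, so the height is 6.

6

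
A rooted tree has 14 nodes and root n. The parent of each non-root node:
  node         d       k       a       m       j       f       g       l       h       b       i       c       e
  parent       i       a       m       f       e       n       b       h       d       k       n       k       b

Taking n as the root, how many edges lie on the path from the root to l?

Climbing from l to the root: l–h–d–i–n. That's 4 steps.

4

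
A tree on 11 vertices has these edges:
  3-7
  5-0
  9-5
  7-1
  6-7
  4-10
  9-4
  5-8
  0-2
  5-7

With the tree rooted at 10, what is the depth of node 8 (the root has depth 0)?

Path from 10 to 8: 10–4–9–5–8, which has 4 edges.

4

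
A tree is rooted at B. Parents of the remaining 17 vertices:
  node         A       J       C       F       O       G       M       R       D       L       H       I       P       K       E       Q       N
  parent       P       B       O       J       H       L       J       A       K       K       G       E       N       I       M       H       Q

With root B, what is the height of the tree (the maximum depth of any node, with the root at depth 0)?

13

A deepest node is R, reached by B → J → M → E → I → K → L → G → H → Q → N → P → A → R.
That path has 13 edges, so the height is 13.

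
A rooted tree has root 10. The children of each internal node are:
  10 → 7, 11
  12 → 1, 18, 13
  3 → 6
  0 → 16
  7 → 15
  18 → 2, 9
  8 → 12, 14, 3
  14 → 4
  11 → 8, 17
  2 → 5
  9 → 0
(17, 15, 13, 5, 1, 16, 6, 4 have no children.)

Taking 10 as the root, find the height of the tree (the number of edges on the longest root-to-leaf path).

7

16 sits deepest: 10 → 11 → 8 → 12 → 18 → 9 → 0 → 16 — 7 edges from the root.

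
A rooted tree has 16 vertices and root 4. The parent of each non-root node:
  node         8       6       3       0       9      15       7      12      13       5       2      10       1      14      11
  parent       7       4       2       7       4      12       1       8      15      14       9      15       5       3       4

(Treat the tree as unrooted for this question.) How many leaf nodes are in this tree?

Degree-1 nodes: 0, 6, 10, 11, 13 — 5 of them.

5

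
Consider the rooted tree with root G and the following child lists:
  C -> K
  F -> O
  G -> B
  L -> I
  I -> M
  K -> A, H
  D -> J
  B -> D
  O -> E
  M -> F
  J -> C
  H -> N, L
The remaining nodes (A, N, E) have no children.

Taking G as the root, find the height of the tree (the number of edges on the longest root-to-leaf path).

12

E sits deepest: G – B – D – J – C – K – H – L – I – M – F – O – E — 12 edges from the root.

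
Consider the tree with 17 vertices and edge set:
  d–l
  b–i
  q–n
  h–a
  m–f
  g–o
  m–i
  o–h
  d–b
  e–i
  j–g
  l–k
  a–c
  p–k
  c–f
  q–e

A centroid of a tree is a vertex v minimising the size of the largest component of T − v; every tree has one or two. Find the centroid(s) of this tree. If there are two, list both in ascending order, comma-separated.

i

Delete i: the remaining components have sizes 8, 5, 3. Max 8 ≤ 8, so i is a centroid.
Every other node leaves some component of size > 8, so the centroid is unique.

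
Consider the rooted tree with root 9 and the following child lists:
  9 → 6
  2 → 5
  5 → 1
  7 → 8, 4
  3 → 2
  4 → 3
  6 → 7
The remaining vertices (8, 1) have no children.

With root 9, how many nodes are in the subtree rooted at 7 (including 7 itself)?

7

The subtree rooted at 7 contains: 7, 8, 4, 3, 2, 5, 1 — 7 nodes.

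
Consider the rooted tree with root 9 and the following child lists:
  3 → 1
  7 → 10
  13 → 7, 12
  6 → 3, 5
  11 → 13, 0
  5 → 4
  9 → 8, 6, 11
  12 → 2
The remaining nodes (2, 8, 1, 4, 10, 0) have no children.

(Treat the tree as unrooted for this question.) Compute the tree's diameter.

7

Starting from 1, a farthest node is 2 at distance 7.
One longest path: 1 - 3 - 6 - 9 - 11 - 13 - 12 - 2.
So the diameter is 7.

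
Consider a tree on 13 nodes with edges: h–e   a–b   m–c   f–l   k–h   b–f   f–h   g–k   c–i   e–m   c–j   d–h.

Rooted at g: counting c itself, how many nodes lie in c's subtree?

3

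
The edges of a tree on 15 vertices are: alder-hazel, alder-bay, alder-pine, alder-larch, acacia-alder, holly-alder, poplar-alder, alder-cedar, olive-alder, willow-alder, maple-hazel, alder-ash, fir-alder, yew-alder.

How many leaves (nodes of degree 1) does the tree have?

13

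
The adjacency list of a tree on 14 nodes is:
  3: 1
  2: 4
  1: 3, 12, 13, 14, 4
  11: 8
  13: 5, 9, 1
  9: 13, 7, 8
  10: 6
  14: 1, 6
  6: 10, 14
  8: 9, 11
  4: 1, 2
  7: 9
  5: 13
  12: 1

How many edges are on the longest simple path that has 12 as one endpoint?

5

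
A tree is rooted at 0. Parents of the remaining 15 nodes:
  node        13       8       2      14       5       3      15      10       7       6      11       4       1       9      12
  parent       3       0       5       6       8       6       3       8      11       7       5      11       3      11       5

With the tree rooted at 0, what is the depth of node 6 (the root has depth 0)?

0 – 8 – 5 – 11 – 7 – 6 — 5 edges.

5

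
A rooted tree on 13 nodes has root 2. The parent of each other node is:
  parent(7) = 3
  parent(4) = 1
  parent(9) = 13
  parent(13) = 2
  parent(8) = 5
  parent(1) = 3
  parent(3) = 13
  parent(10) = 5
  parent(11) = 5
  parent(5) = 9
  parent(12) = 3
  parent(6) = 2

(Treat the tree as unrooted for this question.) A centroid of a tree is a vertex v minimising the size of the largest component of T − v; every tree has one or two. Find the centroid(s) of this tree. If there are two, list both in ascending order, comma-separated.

Removing 13 splits the tree into components of sizes 5, 5, 2; the largest is 5 ≤ ⌊13/2⌋ = 6.
No neighbour of 13 does as well, so 13 is the unique centroid.

13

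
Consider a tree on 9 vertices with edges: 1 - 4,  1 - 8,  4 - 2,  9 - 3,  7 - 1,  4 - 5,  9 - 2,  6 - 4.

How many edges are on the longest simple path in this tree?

5

BFS from 3 reaches 7 last, at distance 5; BFS from 7 confirms no node is farther.
Path: 3-9-2-4-1-7.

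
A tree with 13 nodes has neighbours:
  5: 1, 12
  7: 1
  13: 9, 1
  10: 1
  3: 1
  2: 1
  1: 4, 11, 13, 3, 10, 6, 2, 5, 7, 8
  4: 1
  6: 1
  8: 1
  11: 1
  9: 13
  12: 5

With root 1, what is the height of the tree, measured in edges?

9 sits deepest: 1–13–9 — 2 edges from the root.

2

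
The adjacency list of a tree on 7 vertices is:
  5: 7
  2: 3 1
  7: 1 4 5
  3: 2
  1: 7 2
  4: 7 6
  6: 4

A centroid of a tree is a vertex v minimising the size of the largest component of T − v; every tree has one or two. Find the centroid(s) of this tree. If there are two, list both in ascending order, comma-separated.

7

Removing 7 splits the tree into components of sizes 3, 2, 1; the largest is 3 ≤ ⌊7/2⌋ = 3.
No neighbour of 7 does as well, so 7 is the unique centroid.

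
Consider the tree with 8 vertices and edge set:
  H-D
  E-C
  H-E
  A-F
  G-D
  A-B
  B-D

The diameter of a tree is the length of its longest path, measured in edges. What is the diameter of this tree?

6

A longest path is F-A-B-D-H-E-C, with 6 edges.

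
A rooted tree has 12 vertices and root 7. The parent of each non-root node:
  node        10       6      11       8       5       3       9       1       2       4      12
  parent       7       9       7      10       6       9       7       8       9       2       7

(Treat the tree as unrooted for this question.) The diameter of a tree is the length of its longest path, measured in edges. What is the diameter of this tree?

BFS from 1 reaches 5 last, at distance 6; BFS from 5 confirms no node is farther.
Path: 1–8–10–7–9–6–5.

6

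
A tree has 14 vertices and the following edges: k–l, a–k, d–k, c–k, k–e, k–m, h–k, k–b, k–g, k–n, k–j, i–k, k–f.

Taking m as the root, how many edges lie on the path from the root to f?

Path from m to f: m–k–f, which has 2 edges.

2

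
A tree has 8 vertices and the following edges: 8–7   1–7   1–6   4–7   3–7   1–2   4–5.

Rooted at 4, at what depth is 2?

3

Path from 4 to 2: 4 → 7 → 1 → 2, which has 3 edges.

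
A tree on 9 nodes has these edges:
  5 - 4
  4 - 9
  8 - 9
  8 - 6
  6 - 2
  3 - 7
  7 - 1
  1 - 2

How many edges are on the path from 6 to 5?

Walking from 6: 6 – 8 – 9 – 4 – 5. Length 4.

4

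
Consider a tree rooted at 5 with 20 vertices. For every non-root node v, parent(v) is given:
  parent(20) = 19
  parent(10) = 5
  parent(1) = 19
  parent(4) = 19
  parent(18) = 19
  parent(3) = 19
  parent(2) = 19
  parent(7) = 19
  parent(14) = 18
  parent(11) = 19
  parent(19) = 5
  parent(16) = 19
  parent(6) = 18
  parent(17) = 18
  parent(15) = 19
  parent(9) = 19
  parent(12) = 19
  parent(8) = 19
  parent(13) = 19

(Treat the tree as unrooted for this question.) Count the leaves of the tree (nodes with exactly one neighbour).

17

The leaves are 1, 2, 3, 4, 6, 7, 8, 9, 10, 11, 12, 13, 14, 15, 16, 17, 20.
That is 17 leaves.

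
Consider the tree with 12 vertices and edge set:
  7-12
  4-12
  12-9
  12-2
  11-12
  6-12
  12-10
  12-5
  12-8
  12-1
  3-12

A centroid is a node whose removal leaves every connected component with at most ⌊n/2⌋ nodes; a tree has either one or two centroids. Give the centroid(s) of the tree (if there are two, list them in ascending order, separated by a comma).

12

Delete 12: the remaining components have sizes 1, 1, 1, 1, 1, 1, 1, 1, 1, 1, 1. Max 1 ≤ 6, so 12 is a centroid.
Every other node leaves some component of size > 6, so the centroid is unique.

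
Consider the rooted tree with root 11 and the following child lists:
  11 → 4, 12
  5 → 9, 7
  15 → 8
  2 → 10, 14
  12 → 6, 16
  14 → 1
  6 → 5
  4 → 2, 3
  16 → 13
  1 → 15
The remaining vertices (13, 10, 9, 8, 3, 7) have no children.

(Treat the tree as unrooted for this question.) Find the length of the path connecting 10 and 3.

Walking from 10: 10–2–4–3. Length 3.

3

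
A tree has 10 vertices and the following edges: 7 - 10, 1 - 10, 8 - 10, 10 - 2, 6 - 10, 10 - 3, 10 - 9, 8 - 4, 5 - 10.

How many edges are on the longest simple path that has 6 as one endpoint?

Distances from 6 peak at 3, attained at 4.
6-10-8-4

3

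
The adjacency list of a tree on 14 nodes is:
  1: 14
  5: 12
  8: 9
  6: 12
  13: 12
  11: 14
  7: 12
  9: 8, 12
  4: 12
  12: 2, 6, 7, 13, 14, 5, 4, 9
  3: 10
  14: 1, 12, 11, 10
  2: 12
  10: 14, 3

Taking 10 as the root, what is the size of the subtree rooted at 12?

The subtree rooted at 12 contains: 12, 7, 13, 2, 6, 5, 9, 4, 8 — 9 nodes.

9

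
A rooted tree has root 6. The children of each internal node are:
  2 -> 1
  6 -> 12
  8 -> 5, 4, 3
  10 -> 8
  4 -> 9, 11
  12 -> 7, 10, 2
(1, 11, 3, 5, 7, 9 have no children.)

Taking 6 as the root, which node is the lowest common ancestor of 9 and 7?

12

Ancestors of 9 (toward the root): 9, 4, 8, 10, 12, 6.
Ancestors of 7: 7, 12, 6.
The deepest node appearing in both lists is 12.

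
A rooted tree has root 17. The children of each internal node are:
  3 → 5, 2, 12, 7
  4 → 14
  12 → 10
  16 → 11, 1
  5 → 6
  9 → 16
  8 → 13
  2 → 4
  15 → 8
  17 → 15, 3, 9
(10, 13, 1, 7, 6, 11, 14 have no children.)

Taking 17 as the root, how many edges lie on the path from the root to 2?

2

Climbing from 2 to the root: 2–3–17. That's 2 steps.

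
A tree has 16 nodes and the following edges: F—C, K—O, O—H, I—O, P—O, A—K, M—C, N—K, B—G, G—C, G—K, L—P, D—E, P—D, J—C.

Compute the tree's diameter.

7

A longest path is E-D-P-O-K-G-C-M, with 7 edges.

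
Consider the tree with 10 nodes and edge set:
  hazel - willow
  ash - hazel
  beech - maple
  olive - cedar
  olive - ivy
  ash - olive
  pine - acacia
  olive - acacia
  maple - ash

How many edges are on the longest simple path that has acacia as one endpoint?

Distances from acacia peak at 4, attained at beech (willow also at distance 4).
acacia-olive-ash-maple-beech

4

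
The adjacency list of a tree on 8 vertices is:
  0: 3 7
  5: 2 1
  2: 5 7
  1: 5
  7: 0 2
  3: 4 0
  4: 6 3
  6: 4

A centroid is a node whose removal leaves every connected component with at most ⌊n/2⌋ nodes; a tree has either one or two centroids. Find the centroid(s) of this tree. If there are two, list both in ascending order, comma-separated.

0, 7

Removing 0 splits the tree into components of sizes 4, 3; the largest is 4 ≤ ⌊8/2⌋ = 4.
7 is adjacent to 0 and is also a centroid (the largest component after removing it is likewise 4).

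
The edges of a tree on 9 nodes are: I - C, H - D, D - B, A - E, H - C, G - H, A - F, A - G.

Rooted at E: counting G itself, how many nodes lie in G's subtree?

Descendants of G (including itself): G, H, C, D, I, B. That's 6.

6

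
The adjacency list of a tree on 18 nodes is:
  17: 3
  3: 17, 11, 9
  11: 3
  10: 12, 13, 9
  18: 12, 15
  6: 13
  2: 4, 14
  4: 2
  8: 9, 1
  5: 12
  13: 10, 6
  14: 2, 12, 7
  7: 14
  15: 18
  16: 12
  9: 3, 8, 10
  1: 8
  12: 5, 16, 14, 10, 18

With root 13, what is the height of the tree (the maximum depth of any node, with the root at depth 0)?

4 sits deepest: 13 – 10 – 12 – 14 – 2 – 4 — 5 edges from the root.

5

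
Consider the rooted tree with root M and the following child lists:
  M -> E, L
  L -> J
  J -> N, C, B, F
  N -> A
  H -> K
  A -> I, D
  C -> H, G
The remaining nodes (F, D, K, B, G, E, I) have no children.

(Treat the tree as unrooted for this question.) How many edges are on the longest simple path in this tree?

6

BFS from E reaches K last, at distance 6; BFS from K confirms no node is farther.
Path: E – M – L – J – C – H – K.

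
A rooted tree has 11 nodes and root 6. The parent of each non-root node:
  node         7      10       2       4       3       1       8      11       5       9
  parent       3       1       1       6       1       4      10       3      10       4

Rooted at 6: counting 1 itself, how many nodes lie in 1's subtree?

8

Descendants of 1 (including itself): 1, 3, 10, 2, 11, 7, 8, 5. That's 8.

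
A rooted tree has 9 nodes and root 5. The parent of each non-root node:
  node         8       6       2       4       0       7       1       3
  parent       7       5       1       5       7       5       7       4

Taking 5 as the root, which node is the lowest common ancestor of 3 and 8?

5

3's ancestor chain is 3, 4, 5 and 8's is 8, 7, 5; they first meet at 5.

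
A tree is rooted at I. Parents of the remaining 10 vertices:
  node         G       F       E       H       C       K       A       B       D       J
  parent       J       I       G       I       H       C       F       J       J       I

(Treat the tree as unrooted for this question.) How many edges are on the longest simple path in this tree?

BFS from E reaches K last, at distance 6; BFS from K confirms no node is farther.
Path: E – G – J – I – H – C – K.

6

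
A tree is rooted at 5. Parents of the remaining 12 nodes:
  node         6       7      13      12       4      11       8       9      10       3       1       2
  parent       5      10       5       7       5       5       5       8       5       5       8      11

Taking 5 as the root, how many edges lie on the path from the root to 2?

2

5 → 11 → 2 — 2 edges.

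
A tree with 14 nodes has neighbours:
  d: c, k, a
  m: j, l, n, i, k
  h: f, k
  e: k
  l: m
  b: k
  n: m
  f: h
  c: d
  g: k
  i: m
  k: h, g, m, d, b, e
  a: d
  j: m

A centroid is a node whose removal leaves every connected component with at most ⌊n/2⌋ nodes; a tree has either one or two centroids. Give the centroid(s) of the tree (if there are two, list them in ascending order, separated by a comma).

If k is removed the pieces have sizes 5, 3, 2, 1, 1, 1, all ≤ ⌊14/2⌋ = 7.
No neighbour of k does as well, so k is the unique centroid.

k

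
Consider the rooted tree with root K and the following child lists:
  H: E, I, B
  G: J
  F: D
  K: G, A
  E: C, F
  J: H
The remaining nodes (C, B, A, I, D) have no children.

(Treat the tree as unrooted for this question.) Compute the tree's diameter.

A longest path is A–K–G–J–H–E–F–D, with 7 edges.

7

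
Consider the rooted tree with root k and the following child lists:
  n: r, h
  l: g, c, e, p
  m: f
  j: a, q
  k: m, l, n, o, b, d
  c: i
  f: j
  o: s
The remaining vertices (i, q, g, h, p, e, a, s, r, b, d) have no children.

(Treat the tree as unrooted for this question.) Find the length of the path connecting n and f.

3

n–k–m–f: 3 edges.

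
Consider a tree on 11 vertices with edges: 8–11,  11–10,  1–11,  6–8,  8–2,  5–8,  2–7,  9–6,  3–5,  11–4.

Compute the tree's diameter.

4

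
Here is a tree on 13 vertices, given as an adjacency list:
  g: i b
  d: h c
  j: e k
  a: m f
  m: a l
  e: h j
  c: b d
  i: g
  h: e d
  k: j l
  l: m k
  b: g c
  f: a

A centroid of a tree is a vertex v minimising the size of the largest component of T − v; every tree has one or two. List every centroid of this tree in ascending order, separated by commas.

If e is removed the pieces have sizes 6, 6, all ≤ ⌊13/2⌋ = 6.
Every other node leaves some component of size > 6, so the centroid is unique.

e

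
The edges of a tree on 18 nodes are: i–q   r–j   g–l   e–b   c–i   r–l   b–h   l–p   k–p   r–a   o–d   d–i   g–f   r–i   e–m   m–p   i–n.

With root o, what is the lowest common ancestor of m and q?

Path m→root: m p l r i d o; path q→root: q i d o.
First common node: i.

i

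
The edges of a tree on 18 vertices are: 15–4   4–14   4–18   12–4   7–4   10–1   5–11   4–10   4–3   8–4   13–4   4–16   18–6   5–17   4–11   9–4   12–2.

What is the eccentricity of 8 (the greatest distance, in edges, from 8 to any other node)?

A farthest node from 8 is 17.
The path 8 – 4 – 11 – 5 – 17 has 4 edges.

4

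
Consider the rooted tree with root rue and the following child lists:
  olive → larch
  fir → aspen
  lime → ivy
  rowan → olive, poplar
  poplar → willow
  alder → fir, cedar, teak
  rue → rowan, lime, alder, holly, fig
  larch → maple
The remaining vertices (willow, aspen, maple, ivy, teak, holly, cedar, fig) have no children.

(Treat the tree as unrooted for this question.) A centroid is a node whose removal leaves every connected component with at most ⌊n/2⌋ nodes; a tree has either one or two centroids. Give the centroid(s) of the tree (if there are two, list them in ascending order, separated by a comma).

If rue is removed the pieces have sizes 6, 5, 2, 1, 1, all ≤ ⌊16/2⌋ = 8.
No neighbour of rue does as well, so rue is the unique centroid.

rue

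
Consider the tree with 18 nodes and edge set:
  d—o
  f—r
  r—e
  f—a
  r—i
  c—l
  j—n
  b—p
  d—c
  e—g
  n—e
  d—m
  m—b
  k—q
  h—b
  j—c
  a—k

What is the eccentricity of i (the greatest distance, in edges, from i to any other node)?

9

A farthest node from i is p (h also at distance 9).
The path i–r–e–n–j–c–d–m–b–p has 9 edges.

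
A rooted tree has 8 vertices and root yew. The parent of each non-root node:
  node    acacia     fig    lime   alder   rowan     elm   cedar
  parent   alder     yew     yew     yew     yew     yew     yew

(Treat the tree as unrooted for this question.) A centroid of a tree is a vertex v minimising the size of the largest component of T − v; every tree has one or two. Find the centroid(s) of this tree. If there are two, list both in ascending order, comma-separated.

If yew is removed the pieces have sizes 2, 1, 1, 1, 1, 1, all ≤ ⌊8/2⌋ = 4.
Every other node leaves some component of size > 4, so the centroid is unique.

yew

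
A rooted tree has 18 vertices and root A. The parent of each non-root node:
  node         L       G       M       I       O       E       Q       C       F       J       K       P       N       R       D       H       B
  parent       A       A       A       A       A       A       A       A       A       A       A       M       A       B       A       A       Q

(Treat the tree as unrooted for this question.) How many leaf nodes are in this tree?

14

Exactly 14 nodes have a single neighbour: C, D, E, F, G, H, I, J, K, L, N, O, P, R.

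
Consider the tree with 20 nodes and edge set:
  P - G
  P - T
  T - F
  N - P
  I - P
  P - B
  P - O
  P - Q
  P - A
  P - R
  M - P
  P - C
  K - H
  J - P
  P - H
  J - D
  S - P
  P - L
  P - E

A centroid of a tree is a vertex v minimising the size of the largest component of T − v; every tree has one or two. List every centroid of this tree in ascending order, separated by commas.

If P is removed the pieces have sizes 2, 2, 2, 1, 1, 1, 1, 1, 1, 1, 1, 1, 1, 1, 1, 1, all ≤ ⌊20/2⌋ = 10.
Every other node leaves some component of size > 10, so the centroid is unique.

P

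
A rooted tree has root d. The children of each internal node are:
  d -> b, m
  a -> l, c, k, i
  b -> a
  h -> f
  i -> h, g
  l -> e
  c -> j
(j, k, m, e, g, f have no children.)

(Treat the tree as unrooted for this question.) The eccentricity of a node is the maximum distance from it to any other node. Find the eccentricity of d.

5

A farthest node from d is f.
The path d–b–a–i–h–f has 5 edges.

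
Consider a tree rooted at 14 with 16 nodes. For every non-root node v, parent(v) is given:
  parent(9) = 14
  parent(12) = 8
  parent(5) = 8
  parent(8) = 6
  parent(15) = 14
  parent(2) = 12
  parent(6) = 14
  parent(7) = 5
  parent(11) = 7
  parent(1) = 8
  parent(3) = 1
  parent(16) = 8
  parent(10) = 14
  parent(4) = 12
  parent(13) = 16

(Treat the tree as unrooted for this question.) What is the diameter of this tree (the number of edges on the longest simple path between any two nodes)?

Starting from 11, a farthest node is 15 at distance 6.
One longest path: 11 - 7 - 5 - 8 - 6 - 14 - 15.
So the diameter is 6.

6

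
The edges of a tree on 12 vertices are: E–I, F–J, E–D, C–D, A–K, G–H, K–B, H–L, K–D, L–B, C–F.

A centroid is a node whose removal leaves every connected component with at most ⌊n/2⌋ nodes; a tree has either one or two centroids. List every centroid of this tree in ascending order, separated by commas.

D, K

Removing D splits the tree into components of sizes 6, 3, 2; the largest is 6 ≤ ⌊12/2⌋ = 6.
Its neighbour K also leaves a largest component of size 6, so both are centroids.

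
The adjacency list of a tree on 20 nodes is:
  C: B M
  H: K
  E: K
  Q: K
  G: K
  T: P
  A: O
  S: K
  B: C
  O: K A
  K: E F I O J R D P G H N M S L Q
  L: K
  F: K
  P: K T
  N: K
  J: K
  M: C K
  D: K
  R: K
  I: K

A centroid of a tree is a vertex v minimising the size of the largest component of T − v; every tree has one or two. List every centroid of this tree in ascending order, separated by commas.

K

Removing K splits the tree into components of sizes 3, 2, 2, 1, 1, 1, 1, 1, 1, 1, 1, 1, 1, 1, 1; the largest is 3 ≤ ⌊20/2⌋ = 10.
No neighbour of K does as well, so K is the unique centroid.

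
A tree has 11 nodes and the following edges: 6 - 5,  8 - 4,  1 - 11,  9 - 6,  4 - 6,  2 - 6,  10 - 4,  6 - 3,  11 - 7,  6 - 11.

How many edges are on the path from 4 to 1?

3

The path is 4 – 6 – 11 – 1, which has 3 edges.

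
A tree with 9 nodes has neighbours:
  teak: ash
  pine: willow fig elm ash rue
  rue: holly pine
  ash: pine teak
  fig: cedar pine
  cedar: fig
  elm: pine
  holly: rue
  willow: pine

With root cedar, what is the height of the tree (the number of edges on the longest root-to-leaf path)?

4

The longest root-to-leaf path is cedar – fig – pine – ash – teak (4 edges).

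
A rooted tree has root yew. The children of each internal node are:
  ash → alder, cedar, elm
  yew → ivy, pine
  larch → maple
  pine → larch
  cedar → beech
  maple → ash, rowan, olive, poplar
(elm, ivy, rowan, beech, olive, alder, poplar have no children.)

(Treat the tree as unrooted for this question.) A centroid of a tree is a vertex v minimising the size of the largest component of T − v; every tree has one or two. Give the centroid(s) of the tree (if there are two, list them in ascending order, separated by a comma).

Removing maple splits the tree into components of sizes 5, 4, 1, 1, 1; the largest is 5 ≤ ⌊13/2⌋ = 6.
No neighbour of maple does as well, so maple is the unique centroid.

maple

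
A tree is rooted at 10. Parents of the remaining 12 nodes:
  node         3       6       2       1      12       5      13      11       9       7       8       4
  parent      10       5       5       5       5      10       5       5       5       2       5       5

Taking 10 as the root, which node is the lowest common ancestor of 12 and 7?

12's ancestor chain is 12, 5, 10 and 7's is 7, 2, 5, 10; they first meet at 5.

5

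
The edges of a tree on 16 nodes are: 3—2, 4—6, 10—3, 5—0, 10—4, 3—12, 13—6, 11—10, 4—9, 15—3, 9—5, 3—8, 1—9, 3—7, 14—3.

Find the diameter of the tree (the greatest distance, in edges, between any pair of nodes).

BFS from 8 reaches 0 last, at distance 6; BFS from 0 confirms no node is farther.
Path: 8 – 3 – 10 – 4 – 9 – 5 – 0.

6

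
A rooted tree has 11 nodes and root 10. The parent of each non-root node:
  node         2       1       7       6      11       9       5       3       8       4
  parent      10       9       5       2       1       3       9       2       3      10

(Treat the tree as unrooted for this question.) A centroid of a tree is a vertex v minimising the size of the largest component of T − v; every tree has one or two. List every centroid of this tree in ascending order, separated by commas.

Delete 3: the remaining components have sizes 5, 4, 1. Max 5 ≤ 5, so 3 is a centroid.
No neighbour of 3 does as well, so 3 is the unique centroid.

3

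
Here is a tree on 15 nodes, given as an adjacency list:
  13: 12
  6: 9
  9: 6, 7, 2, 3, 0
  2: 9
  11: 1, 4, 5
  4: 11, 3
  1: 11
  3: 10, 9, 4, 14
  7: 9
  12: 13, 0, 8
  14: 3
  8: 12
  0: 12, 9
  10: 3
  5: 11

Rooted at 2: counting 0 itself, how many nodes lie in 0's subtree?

4

Descendants of 0 (including itself): 0, 12, 8, 13. That's 4.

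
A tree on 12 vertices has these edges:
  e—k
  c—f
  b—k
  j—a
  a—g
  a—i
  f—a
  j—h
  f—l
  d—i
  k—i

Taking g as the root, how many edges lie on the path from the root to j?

Climbing from j to the root: j – a – g. That's 2 steps.

2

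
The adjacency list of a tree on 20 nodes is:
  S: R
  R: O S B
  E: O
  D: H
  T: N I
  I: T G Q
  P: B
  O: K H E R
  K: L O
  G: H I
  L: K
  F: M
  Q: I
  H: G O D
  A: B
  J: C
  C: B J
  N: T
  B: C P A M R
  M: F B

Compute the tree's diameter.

A longest path is F – M – B – R – O – H – G – I – T – N, with 9 edges.

9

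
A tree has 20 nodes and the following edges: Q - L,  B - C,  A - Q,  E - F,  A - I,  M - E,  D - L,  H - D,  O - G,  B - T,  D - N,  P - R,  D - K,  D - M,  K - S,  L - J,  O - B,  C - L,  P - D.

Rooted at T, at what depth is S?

Path from T to S: T – B – C – L – D – K – S, which has 6 edges.

6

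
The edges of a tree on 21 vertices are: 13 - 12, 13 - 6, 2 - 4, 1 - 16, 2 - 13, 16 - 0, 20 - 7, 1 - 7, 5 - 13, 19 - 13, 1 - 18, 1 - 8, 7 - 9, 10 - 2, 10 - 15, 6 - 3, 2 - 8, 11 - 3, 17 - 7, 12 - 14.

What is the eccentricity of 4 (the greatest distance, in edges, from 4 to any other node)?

5

The node farthest from 4 is 20 (9, 0, 11, 17 also at distance 5), via 4-2-8-1-7-20 — 5 edges.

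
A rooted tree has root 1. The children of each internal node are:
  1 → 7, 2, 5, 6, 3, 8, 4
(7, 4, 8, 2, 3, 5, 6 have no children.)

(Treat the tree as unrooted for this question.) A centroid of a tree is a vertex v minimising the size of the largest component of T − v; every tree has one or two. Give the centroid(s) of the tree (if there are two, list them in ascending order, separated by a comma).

Delete 1: the remaining components have sizes 1, 1, 1, 1, 1, 1, 1. Max 1 ≤ 4, so 1 is a centroid.
Every other node leaves some component of size > 4, so the centroid is unique.

1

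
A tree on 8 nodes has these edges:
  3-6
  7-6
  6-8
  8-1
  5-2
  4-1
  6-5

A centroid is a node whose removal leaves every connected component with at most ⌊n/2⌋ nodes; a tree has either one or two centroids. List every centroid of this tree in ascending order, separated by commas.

6

Delete 6: the remaining components have sizes 3, 2, 1, 1. Max 3 ≤ 4, so 6 is a centroid.
No neighbour of 6 does as well, so 6 is the unique centroid.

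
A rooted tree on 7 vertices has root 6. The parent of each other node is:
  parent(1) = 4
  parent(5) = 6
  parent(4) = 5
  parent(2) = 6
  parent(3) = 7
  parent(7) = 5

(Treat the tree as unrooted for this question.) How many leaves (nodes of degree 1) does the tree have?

3

Exactly 3 nodes have a single neighbour: 1, 2, 3.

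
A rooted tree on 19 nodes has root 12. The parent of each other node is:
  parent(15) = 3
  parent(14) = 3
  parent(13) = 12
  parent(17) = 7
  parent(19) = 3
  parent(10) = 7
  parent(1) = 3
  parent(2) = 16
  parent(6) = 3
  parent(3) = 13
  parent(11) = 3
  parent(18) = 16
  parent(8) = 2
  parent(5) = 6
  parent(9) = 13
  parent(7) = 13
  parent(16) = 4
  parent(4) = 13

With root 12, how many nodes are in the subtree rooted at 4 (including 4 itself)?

4's subtree: {4, 16, 2, 18, 8}, size 5.

5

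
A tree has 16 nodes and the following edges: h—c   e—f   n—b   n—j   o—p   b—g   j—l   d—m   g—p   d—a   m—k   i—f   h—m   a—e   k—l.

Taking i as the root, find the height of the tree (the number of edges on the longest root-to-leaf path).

A deepest node is o, reached by i–f–e–a–d–m–k–l–j–n–b–g–p–o.
That path has 13 edges, so the height is 13.

13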